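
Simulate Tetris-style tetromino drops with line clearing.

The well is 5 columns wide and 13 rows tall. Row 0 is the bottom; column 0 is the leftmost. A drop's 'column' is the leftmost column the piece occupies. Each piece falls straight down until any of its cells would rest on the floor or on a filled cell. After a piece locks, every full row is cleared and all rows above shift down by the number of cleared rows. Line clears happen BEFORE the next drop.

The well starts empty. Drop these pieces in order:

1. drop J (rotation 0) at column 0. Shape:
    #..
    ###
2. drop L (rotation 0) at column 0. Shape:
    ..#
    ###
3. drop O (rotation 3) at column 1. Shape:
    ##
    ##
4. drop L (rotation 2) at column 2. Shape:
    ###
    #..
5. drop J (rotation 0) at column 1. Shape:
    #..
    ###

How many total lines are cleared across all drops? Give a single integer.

Drop 1: J rot0 at col 0 lands with bottom-row=0; cleared 0 line(s) (total 0); column heights now [2 1 1 0 0], max=2
Drop 2: L rot0 at col 0 lands with bottom-row=2; cleared 0 line(s) (total 0); column heights now [3 3 4 0 0], max=4
Drop 3: O rot3 at col 1 lands with bottom-row=4; cleared 0 line(s) (total 0); column heights now [3 6 6 0 0], max=6
Drop 4: L rot2 at col 2 lands with bottom-row=6; cleared 0 line(s) (total 0); column heights now [3 6 8 8 8], max=8
Drop 5: J rot0 at col 1 lands with bottom-row=8; cleared 0 line(s) (total 0); column heights now [3 10 9 9 8], max=10

Answer: 0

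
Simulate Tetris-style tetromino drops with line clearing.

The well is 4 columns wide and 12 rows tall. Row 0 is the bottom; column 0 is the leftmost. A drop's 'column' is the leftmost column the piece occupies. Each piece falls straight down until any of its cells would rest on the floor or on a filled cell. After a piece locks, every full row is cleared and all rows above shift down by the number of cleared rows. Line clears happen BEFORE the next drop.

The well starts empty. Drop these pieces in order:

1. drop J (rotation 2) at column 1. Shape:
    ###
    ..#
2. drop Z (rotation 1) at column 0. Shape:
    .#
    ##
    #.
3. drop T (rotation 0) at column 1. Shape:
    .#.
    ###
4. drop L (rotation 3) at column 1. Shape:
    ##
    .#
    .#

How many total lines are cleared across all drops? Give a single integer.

Answer: 1

Derivation:
Drop 1: J rot2 at col 1 lands with bottom-row=0; cleared 0 line(s) (total 0); column heights now [0 2 2 2], max=2
Drop 2: Z rot1 at col 0 lands with bottom-row=1; cleared 1 line(s) (total 1); column heights now [2 3 0 1], max=3
Drop 3: T rot0 at col 1 lands with bottom-row=3; cleared 0 line(s) (total 1); column heights now [2 4 5 4], max=5
Drop 4: L rot3 at col 1 lands with bottom-row=5; cleared 0 line(s) (total 1); column heights now [2 8 8 4], max=8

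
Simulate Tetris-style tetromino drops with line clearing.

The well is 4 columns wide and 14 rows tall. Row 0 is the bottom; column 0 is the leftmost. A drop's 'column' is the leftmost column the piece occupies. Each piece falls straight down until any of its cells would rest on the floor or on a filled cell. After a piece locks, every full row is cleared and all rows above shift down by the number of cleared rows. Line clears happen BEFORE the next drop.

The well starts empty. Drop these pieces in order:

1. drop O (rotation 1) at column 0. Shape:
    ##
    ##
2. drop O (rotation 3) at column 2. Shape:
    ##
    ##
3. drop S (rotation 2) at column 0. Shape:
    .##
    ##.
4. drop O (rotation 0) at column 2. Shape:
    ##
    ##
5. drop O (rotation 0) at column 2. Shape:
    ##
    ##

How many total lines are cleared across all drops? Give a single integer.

Answer: 2

Derivation:
Drop 1: O rot1 at col 0 lands with bottom-row=0; cleared 0 line(s) (total 0); column heights now [2 2 0 0], max=2
Drop 2: O rot3 at col 2 lands with bottom-row=0; cleared 2 line(s) (total 2); column heights now [0 0 0 0], max=0
Drop 3: S rot2 at col 0 lands with bottom-row=0; cleared 0 line(s) (total 2); column heights now [1 2 2 0], max=2
Drop 4: O rot0 at col 2 lands with bottom-row=2; cleared 0 line(s) (total 2); column heights now [1 2 4 4], max=4
Drop 5: O rot0 at col 2 lands with bottom-row=4; cleared 0 line(s) (total 2); column heights now [1 2 6 6], max=6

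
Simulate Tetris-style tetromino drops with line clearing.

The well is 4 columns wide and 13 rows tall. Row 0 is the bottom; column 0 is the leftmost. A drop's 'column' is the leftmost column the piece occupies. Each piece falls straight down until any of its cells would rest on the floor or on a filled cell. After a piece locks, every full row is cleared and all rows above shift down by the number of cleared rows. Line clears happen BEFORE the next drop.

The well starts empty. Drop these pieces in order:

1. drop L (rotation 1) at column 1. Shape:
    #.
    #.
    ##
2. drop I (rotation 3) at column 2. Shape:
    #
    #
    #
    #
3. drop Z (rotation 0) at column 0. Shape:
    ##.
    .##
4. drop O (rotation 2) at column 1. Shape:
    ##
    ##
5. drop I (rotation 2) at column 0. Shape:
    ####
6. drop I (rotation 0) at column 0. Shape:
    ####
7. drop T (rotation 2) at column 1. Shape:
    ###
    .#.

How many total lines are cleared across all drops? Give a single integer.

Drop 1: L rot1 at col 1 lands with bottom-row=0; cleared 0 line(s) (total 0); column heights now [0 3 1 0], max=3
Drop 2: I rot3 at col 2 lands with bottom-row=1; cleared 0 line(s) (total 0); column heights now [0 3 5 0], max=5
Drop 3: Z rot0 at col 0 lands with bottom-row=5; cleared 0 line(s) (total 0); column heights now [7 7 6 0], max=7
Drop 4: O rot2 at col 1 lands with bottom-row=7; cleared 0 line(s) (total 0); column heights now [7 9 9 0], max=9
Drop 5: I rot2 at col 0 lands with bottom-row=9; cleared 1 line(s) (total 1); column heights now [7 9 9 0], max=9
Drop 6: I rot0 at col 0 lands with bottom-row=9; cleared 1 line(s) (total 2); column heights now [7 9 9 0], max=9
Drop 7: T rot2 at col 1 lands with bottom-row=9; cleared 0 line(s) (total 2); column heights now [7 11 11 11], max=11

Answer: 2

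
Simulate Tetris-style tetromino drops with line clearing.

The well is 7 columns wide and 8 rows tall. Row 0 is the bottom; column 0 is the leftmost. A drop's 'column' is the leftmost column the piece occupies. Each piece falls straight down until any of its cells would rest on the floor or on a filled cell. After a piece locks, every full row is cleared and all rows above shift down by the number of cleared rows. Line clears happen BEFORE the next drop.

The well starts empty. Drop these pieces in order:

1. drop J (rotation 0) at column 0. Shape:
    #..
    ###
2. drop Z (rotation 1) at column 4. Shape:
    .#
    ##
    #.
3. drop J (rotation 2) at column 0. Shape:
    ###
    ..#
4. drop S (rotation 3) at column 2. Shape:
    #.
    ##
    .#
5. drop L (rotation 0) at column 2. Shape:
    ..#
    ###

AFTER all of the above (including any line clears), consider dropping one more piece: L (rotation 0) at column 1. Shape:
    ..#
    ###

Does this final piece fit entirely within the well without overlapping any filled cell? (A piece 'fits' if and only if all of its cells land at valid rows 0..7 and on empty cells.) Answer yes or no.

Answer: yes

Derivation:
Drop 1: J rot0 at col 0 lands with bottom-row=0; cleared 0 line(s) (total 0); column heights now [2 1 1 0 0 0 0], max=2
Drop 2: Z rot1 at col 4 lands with bottom-row=0; cleared 0 line(s) (total 0); column heights now [2 1 1 0 2 3 0], max=3
Drop 3: J rot2 at col 0 lands with bottom-row=1; cleared 0 line(s) (total 0); column heights now [3 3 3 0 2 3 0], max=3
Drop 4: S rot3 at col 2 lands with bottom-row=2; cleared 0 line(s) (total 0); column heights now [3 3 5 4 2 3 0], max=5
Drop 5: L rot0 at col 2 lands with bottom-row=5; cleared 0 line(s) (total 0); column heights now [3 3 6 6 7 3 0], max=7
Test piece L rot0 at col 1 (width 3): heights before test = [3 3 6 6 7 3 0]; fits = True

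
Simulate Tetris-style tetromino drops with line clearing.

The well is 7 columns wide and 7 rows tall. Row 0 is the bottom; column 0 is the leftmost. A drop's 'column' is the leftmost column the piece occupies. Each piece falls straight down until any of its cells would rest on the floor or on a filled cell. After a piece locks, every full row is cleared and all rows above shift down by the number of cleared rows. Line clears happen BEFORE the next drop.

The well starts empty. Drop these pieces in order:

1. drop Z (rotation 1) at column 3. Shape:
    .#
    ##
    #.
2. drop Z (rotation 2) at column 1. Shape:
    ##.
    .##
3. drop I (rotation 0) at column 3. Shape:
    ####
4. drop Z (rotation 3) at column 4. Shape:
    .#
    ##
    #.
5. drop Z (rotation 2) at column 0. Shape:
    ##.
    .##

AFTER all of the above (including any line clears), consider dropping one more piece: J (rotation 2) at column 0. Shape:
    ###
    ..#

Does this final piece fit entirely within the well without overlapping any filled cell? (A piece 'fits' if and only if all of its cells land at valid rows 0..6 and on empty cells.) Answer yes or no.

Drop 1: Z rot1 at col 3 lands with bottom-row=0; cleared 0 line(s) (total 0); column heights now [0 0 0 2 3 0 0], max=3
Drop 2: Z rot2 at col 1 lands with bottom-row=2; cleared 0 line(s) (total 0); column heights now [0 4 4 3 3 0 0], max=4
Drop 3: I rot0 at col 3 lands with bottom-row=3; cleared 0 line(s) (total 0); column heights now [0 4 4 4 4 4 4], max=4
Drop 4: Z rot3 at col 4 lands with bottom-row=4; cleared 0 line(s) (total 0); column heights now [0 4 4 4 6 7 4], max=7
Drop 5: Z rot2 at col 0 lands with bottom-row=4; cleared 0 line(s) (total 0); column heights now [6 6 5 4 6 7 4], max=7
Test piece J rot2 at col 0 (width 3): heights before test = [6 6 5 4 6 7 4]; fits = True

Answer: yes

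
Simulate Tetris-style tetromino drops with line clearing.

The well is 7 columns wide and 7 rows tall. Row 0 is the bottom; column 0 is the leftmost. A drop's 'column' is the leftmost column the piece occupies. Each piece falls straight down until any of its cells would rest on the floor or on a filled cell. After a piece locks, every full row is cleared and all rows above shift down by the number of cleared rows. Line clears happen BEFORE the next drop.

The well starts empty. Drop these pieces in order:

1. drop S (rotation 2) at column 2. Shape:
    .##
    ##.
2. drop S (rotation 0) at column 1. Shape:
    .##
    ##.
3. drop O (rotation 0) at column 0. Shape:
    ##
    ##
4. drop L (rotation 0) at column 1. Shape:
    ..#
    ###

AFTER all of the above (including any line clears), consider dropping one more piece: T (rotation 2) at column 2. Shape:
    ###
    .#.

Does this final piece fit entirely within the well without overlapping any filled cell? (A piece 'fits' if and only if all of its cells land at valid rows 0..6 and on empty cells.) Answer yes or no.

Answer: no

Derivation:
Drop 1: S rot2 at col 2 lands with bottom-row=0; cleared 0 line(s) (total 0); column heights now [0 0 1 2 2 0 0], max=2
Drop 2: S rot0 at col 1 lands with bottom-row=1; cleared 0 line(s) (total 0); column heights now [0 2 3 3 2 0 0], max=3
Drop 3: O rot0 at col 0 lands with bottom-row=2; cleared 0 line(s) (total 0); column heights now [4 4 3 3 2 0 0], max=4
Drop 4: L rot0 at col 1 lands with bottom-row=4; cleared 0 line(s) (total 0); column heights now [4 5 5 6 2 0 0], max=6
Test piece T rot2 at col 2 (width 3): heights before test = [4 5 5 6 2 0 0]; fits = False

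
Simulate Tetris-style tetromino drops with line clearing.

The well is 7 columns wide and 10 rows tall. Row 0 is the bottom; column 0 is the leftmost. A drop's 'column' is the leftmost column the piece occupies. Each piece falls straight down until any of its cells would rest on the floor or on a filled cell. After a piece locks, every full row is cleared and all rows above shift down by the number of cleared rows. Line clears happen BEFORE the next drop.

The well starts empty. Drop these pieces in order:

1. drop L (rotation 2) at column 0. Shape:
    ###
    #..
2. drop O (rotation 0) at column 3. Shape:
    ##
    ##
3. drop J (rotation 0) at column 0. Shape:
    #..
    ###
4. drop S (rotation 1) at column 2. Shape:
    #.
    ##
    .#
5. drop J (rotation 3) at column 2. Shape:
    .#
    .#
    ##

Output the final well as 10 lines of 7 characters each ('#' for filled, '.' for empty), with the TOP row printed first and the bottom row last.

Drop 1: L rot2 at col 0 lands with bottom-row=0; cleared 0 line(s) (total 0); column heights now [2 2 2 0 0 0 0], max=2
Drop 2: O rot0 at col 3 lands with bottom-row=0; cleared 0 line(s) (total 0); column heights now [2 2 2 2 2 0 0], max=2
Drop 3: J rot0 at col 0 lands with bottom-row=2; cleared 0 line(s) (total 0); column heights now [4 3 3 2 2 0 0], max=4
Drop 4: S rot1 at col 2 lands with bottom-row=2; cleared 0 line(s) (total 0); column heights now [4 3 5 4 2 0 0], max=5
Drop 5: J rot3 at col 2 lands with bottom-row=5; cleared 0 line(s) (total 0); column heights now [4 3 6 8 2 0 0], max=8

Answer: .......
.......
...#...
...#...
..##...
..#....
#.##...
####...
#####..
#..##..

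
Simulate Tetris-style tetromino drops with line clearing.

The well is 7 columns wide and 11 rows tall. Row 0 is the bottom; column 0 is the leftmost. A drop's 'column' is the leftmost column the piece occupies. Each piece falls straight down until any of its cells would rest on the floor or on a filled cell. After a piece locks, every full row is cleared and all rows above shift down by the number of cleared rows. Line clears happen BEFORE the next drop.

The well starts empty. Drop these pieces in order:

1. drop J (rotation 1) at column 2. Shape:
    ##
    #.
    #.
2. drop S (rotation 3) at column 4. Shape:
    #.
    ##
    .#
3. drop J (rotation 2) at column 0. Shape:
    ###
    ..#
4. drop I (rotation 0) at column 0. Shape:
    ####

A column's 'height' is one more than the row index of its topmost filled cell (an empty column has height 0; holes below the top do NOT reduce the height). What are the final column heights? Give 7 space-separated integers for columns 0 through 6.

Drop 1: J rot1 at col 2 lands with bottom-row=0; cleared 0 line(s) (total 0); column heights now [0 0 3 3 0 0 0], max=3
Drop 2: S rot3 at col 4 lands with bottom-row=0; cleared 0 line(s) (total 0); column heights now [0 0 3 3 3 2 0], max=3
Drop 3: J rot2 at col 0 lands with bottom-row=3; cleared 0 line(s) (total 0); column heights now [5 5 5 3 3 2 0], max=5
Drop 4: I rot0 at col 0 lands with bottom-row=5; cleared 0 line(s) (total 0); column heights now [6 6 6 6 3 2 0], max=6

Answer: 6 6 6 6 3 2 0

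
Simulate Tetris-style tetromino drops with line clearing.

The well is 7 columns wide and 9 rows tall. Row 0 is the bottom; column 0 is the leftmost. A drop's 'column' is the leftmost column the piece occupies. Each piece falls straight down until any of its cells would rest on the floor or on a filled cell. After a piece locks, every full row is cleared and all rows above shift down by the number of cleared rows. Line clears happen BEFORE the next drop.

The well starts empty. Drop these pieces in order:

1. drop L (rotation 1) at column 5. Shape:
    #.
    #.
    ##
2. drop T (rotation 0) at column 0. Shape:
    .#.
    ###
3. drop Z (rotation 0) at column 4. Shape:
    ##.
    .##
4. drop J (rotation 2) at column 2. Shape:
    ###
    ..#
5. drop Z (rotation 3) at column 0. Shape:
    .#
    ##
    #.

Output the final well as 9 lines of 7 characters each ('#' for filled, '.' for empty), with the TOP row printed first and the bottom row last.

Answer: .......
.......
..###..
....#..
....##.
.#...##
##...#.
##...#.
###..##

Derivation:
Drop 1: L rot1 at col 5 lands with bottom-row=0; cleared 0 line(s) (total 0); column heights now [0 0 0 0 0 3 1], max=3
Drop 2: T rot0 at col 0 lands with bottom-row=0; cleared 0 line(s) (total 0); column heights now [1 2 1 0 0 3 1], max=3
Drop 3: Z rot0 at col 4 lands with bottom-row=3; cleared 0 line(s) (total 0); column heights now [1 2 1 0 5 5 4], max=5
Drop 4: J rot2 at col 2 lands with bottom-row=5; cleared 0 line(s) (total 0); column heights now [1 2 7 7 7 5 4], max=7
Drop 5: Z rot3 at col 0 lands with bottom-row=1; cleared 0 line(s) (total 0); column heights now [3 4 7 7 7 5 4], max=7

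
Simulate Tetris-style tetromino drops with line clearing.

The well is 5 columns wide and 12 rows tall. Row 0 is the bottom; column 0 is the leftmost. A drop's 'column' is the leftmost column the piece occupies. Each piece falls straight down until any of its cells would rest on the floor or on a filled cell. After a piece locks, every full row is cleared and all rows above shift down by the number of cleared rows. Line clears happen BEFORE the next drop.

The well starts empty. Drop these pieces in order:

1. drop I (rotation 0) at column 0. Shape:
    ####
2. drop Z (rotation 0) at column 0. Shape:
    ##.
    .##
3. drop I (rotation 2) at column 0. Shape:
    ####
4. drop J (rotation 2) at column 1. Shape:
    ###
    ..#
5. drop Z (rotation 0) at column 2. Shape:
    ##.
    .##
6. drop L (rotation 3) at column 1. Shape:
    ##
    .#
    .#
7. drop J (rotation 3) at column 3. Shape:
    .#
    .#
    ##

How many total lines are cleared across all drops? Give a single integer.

Answer: 0

Derivation:
Drop 1: I rot0 at col 0 lands with bottom-row=0; cleared 0 line(s) (total 0); column heights now [1 1 1 1 0], max=1
Drop 2: Z rot0 at col 0 lands with bottom-row=1; cleared 0 line(s) (total 0); column heights now [3 3 2 1 0], max=3
Drop 3: I rot2 at col 0 lands with bottom-row=3; cleared 0 line(s) (total 0); column heights now [4 4 4 4 0], max=4
Drop 4: J rot2 at col 1 lands with bottom-row=4; cleared 0 line(s) (total 0); column heights now [4 6 6 6 0], max=6
Drop 5: Z rot0 at col 2 lands with bottom-row=6; cleared 0 line(s) (total 0); column heights now [4 6 8 8 7], max=8
Drop 6: L rot3 at col 1 lands with bottom-row=8; cleared 0 line(s) (total 0); column heights now [4 11 11 8 7], max=11
Drop 7: J rot3 at col 3 lands with bottom-row=8; cleared 0 line(s) (total 0); column heights now [4 11 11 9 11], max=11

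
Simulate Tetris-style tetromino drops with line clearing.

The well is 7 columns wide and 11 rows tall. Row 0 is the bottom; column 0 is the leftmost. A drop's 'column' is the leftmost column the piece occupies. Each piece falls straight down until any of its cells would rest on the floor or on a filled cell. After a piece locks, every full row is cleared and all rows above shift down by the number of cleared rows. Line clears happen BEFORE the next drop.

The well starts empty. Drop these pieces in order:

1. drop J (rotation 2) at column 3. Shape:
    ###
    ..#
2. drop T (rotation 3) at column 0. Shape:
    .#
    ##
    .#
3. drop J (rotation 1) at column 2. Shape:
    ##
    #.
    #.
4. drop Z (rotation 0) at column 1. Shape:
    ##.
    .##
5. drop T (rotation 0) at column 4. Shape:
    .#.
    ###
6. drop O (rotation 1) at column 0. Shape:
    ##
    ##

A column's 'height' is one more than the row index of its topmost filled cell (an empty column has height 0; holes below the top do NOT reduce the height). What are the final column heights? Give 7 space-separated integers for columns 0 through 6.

Drop 1: J rot2 at col 3 lands with bottom-row=0; cleared 0 line(s) (total 0); column heights now [0 0 0 2 2 2 0], max=2
Drop 2: T rot3 at col 0 lands with bottom-row=0; cleared 0 line(s) (total 0); column heights now [2 3 0 2 2 2 0], max=3
Drop 3: J rot1 at col 2 lands with bottom-row=0; cleared 0 line(s) (total 0); column heights now [2 3 3 3 2 2 0], max=3
Drop 4: Z rot0 at col 1 lands with bottom-row=3; cleared 0 line(s) (total 0); column heights now [2 5 5 4 2 2 0], max=5
Drop 5: T rot0 at col 4 lands with bottom-row=2; cleared 0 line(s) (total 0); column heights now [2 5 5 4 3 4 3], max=5
Drop 6: O rot1 at col 0 lands with bottom-row=5; cleared 0 line(s) (total 0); column heights now [7 7 5 4 3 4 3], max=7

Answer: 7 7 5 4 3 4 3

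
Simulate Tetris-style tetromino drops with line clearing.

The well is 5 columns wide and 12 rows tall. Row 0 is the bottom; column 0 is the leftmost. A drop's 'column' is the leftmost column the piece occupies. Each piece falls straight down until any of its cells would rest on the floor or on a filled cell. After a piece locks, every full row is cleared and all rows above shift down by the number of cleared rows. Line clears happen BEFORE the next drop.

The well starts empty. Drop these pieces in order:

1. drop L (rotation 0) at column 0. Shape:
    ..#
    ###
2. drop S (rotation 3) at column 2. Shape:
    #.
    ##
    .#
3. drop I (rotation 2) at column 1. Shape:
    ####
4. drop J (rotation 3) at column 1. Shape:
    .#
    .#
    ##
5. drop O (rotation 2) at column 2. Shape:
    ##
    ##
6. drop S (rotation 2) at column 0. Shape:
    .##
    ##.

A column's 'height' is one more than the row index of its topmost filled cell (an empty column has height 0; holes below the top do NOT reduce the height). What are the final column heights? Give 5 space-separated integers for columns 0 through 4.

Answer: 10 11 11 10 5

Derivation:
Drop 1: L rot0 at col 0 lands with bottom-row=0; cleared 0 line(s) (total 0); column heights now [1 1 2 0 0], max=2
Drop 2: S rot3 at col 2 lands with bottom-row=1; cleared 0 line(s) (total 0); column heights now [1 1 4 3 0], max=4
Drop 3: I rot2 at col 1 lands with bottom-row=4; cleared 0 line(s) (total 0); column heights now [1 5 5 5 5], max=5
Drop 4: J rot3 at col 1 lands with bottom-row=5; cleared 0 line(s) (total 0); column heights now [1 6 8 5 5], max=8
Drop 5: O rot2 at col 2 lands with bottom-row=8; cleared 0 line(s) (total 0); column heights now [1 6 10 10 5], max=10
Drop 6: S rot2 at col 0 lands with bottom-row=9; cleared 0 line(s) (total 0); column heights now [10 11 11 10 5], max=11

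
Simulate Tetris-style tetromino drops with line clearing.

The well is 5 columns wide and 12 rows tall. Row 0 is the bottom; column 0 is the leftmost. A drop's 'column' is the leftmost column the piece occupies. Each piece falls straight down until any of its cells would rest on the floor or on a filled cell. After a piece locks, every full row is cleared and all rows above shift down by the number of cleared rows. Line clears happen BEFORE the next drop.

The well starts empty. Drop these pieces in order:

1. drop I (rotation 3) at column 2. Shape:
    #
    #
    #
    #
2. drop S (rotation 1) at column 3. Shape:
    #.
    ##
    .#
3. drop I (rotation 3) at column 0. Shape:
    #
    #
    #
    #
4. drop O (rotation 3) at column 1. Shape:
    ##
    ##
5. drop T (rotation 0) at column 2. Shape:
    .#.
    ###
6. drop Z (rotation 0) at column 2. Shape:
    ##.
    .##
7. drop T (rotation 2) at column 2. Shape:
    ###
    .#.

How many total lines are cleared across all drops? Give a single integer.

Drop 1: I rot3 at col 2 lands with bottom-row=0; cleared 0 line(s) (total 0); column heights now [0 0 4 0 0], max=4
Drop 2: S rot1 at col 3 lands with bottom-row=0; cleared 0 line(s) (total 0); column heights now [0 0 4 3 2], max=4
Drop 3: I rot3 at col 0 lands with bottom-row=0; cleared 0 line(s) (total 0); column heights now [4 0 4 3 2], max=4
Drop 4: O rot3 at col 1 lands with bottom-row=4; cleared 0 line(s) (total 0); column heights now [4 6 6 3 2], max=6
Drop 5: T rot0 at col 2 lands with bottom-row=6; cleared 0 line(s) (total 0); column heights now [4 6 7 8 7], max=8
Drop 6: Z rot0 at col 2 lands with bottom-row=8; cleared 0 line(s) (total 0); column heights now [4 6 10 10 9], max=10
Drop 7: T rot2 at col 2 lands with bottom-row=10; cleared 0 line(s) (total 0); column heights now [4 6 12 12 12], max=12

Answer: 0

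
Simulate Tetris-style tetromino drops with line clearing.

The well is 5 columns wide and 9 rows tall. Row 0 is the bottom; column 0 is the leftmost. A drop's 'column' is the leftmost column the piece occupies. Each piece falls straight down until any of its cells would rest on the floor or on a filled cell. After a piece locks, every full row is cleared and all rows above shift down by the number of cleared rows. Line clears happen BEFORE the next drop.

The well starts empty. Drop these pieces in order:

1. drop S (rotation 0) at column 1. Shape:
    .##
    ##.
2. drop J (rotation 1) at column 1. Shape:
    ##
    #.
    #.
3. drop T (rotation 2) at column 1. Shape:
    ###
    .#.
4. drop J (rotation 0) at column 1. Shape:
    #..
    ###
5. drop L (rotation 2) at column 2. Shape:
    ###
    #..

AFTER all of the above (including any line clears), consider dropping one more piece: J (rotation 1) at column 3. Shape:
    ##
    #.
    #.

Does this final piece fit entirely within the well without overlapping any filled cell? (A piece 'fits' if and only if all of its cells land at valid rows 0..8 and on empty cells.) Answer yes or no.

Drop 1: S rot0 at col 1 lands with bottom-row=0; cleared 0 line(s) (total 0); column heights now [0 1 2 2 0], max=2
Drop 2: J rot1 at col 1 lands with bottom-row=1; cleared 0 line(s) (total 0); column heights now [0 4 4 2 0], max=4
Drop 3: T rot2 at col 1 lands with bottom-row=4; cleared 0 line(s) (total 0); column heights now [0 6 6 6 0], max=6
Drop 4: J rot0 at col 1 lands with bottom-row=6; cleared 0 line(s) (total 0); column heights now [0 8 7 7 0], max=8
Drop 5: L rot2 at col 2 lands with bottom-row=7; cleared 0 line(s) (total 0); column heights now [0 8 9 9 9], max=9
Test piece J rot1 at col 3 (width 2): heights before test = [0 8 9 9 9]; fits = False

Answer: no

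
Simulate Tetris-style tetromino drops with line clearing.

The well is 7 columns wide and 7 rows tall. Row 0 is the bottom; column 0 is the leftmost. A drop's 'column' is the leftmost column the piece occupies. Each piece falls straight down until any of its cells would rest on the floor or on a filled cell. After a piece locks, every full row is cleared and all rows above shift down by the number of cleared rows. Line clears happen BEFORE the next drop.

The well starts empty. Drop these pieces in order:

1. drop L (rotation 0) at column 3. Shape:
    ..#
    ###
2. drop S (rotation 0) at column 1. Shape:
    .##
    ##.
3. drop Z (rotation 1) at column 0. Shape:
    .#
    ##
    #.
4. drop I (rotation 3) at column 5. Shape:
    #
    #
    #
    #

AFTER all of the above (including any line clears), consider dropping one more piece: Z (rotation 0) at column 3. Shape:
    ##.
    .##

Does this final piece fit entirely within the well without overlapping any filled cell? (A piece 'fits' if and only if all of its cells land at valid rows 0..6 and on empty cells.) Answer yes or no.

Answer: no

Derivation:
Drop 1: L rot0 at col 3 lands with bottom-row=0; cleared 0 line(s) (total 0); column heights now [0 0 0 1 1 2 0], max=2
Drop 2: S rot0 at col 1 lands with bottom-row=0; cleared 0 line(s) (total 0); column heights now [0 1 2 2 1 2 0], max=2
Drop 3: Z rot1 at col 0 lands with bottom-row=0; cleared 0 line(s) (total 0); column heights now [2 3 2 2 1 2 0], max=3
Drop 4: I rot3 at col 5 lands with bottom-row=2; cleared 0 line(s) (total 0); column heights now [2 3 2 2 1 6 0], max=6
Test piece Z rot0 at col 3 (width 3): heights before test = [2 3 2 2 1 6 0]; fits = False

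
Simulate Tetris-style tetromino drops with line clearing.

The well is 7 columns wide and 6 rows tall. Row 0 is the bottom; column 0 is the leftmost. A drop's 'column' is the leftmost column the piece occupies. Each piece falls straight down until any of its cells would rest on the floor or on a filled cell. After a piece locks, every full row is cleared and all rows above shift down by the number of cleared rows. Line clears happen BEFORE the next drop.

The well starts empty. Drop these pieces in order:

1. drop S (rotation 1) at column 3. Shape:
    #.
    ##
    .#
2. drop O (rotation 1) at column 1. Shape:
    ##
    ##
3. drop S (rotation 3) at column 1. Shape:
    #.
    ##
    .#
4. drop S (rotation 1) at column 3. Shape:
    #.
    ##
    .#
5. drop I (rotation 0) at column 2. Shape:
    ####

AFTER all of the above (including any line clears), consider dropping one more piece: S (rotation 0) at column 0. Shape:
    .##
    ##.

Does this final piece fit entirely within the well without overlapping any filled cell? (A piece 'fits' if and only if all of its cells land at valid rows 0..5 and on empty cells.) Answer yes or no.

Answer: no

Derivation:
Drop 1: S rot1 at col 3 lands with bottom-row=0; cleared 0 line(s) (total 0); column heights now [0 0 0 3 2 0 0], max=3
Drop 2: O rot1 at col 1 lands with bottom-row=0; cleared 0 line(s) (total 0); column heights now [0 2 2 3 2 0 0], max=3
Drop 3: S rot3 at col 1 lands with bottom-row=2; cleared 0 line(s) (total 0); column heights now [0 5 4 3 2 0 0], max=5
Drop 4: S rot1 at col 3 lands with bottom-row=2; cleared 0 line(s) (total 0); column heights now [0 5 4 5 4 0 0], max=5
Drop 5: I rot0 at col 2 lands with bottom-row=5; cleared 0 line(s) (total 0); column heights now [0 5 6 6 6 6 0], max=6
Test piece S rot0 at col 0 (width 3): heights before test = [0 5 6 6 6 6 0]; fits = False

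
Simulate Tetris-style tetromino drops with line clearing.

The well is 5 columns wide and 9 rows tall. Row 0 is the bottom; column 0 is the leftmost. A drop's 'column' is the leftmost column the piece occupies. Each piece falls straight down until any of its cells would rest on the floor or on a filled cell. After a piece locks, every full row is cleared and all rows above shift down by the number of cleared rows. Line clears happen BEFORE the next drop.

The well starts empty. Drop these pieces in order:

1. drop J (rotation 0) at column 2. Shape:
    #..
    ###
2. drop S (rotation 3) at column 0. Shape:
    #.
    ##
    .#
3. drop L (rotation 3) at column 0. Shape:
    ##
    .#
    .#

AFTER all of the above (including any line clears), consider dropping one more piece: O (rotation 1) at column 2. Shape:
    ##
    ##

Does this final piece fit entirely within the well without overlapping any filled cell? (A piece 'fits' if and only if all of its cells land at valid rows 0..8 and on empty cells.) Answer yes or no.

Drop 1: J rot0 at col 2 lands with bottom-row=0; cleared 0 line(s) (total 0); column heights now [0 0 2 1 1], max=2
Drop 2: S rot3 at col 0 lands with bottom-row=0; cleared 0 line(s) (total 0); column heights now [3 2 2 1 1], max=3
Drop 3: L rot3 at col 0 lands with bottom-row=2; cleared 0 line(s) (total 0); column heights now [5 5 2 1 1], max=5
Test piece O rot1 at col 2 (width 2): heights before test = [5 5 2 1 1]; fits = True

Answer: yes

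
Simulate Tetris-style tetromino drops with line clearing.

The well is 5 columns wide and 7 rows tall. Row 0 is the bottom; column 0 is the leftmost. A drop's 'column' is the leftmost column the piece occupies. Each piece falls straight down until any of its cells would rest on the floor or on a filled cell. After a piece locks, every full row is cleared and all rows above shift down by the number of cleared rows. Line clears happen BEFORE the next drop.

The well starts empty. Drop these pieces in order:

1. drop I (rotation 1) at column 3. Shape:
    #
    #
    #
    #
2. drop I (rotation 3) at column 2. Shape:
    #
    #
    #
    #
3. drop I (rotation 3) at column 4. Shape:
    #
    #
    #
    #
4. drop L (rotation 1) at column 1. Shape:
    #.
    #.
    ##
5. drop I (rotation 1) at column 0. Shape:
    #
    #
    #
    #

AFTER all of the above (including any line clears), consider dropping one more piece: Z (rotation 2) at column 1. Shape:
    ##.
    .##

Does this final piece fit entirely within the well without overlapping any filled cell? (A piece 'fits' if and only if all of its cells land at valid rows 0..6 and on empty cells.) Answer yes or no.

Drop 1: I rot1 at col 3 lands with bottom-row=0; cleared 0 line(s) (total 0); column heights now [0 0 0 4 0], max=4
Drop 2: I rot3 at col 2 lands with bottom-row=0; cleared 0 line(s) (total 0); column heights now [0 0 4 4 0], max=4
Drop 3: I rot3 at col 4 lands with bottom-row=0; cleared 0 line(s) (total 0); column heights now [0 0 4 4 4], max=4
Drop 4: L rot1 at col 1 lands with bottom-row=4; cleared 0 line(s) (total 0); column heights now [0 7 5 4 4], max=7
Drop 5: I rot1 at col 0 lands with bottom-row=0; cleared 0 line(s) (total 0); column heights now [4 7 5 4 4], max=7
Test piece Z rot2 at col 1 (width 3): heights before test = [4 7 5 4 4]; fits = False

Answer: no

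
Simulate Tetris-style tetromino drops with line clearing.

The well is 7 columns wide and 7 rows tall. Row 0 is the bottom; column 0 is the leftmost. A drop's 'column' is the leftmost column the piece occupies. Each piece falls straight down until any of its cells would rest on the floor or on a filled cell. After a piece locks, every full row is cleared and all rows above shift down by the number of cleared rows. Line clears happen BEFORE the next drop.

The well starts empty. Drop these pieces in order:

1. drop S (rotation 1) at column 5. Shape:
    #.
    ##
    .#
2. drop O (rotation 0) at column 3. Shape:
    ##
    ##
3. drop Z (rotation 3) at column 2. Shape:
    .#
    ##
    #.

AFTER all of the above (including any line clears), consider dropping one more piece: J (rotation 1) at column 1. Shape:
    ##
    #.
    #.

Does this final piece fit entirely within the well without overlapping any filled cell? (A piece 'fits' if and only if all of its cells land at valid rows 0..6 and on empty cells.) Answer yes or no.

Answer: yes

Derivation:
Drop 1: S rot1 at col 5 lands with bottom-row=0; cleared 0 line(s) (total 0); column heights now [0 0 0 0 0 3 2], max=3
Drop 2: O rot0 at col 3 lands with bottom-row=0; cleared 0 line(s) (total 0); column heights now [0 0 0 2 2 3 2], max=3
Drop 3: Z rot3 at col 2 lands with bottom-row=1; cleared 0 line(s) (total 0); column heights now [0 0 3 4 2 3 2], max=4
Test piece J rot1 at col 1 (width 2): heights before test = [0 0 3 4 2 3 2]; fits = True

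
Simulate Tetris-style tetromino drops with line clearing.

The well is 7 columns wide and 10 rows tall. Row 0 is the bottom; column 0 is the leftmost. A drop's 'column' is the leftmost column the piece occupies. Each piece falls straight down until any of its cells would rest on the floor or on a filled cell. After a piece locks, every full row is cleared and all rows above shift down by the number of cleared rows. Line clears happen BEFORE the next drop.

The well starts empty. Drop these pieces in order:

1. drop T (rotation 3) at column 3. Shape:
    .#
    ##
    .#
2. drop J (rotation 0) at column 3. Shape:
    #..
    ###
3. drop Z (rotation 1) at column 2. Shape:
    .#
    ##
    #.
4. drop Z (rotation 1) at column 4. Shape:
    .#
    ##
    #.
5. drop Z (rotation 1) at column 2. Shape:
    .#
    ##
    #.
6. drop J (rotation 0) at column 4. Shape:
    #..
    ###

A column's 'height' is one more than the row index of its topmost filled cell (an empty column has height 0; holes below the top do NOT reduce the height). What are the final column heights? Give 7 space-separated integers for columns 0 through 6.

Drop 1: T rot3 at col 3 lands with bottom-row=0; cleared 0 line(s) (total 0); column heights now [0 0 0 2 3 0 0], max=3
Drop 2: J rot0 at col 3 lands with bottom-row=3; cleared 0 line(s) (total 0); column heights now [0 0 0 5 4 4 0], max=5
Drop 3: Z rot1 at col 2 lands with bottom-row=4; cleared 0 line(s) (total 0); column heights now [0 0 6 7 4 4 0], max=7
Drop 4: Z rot1 at col 4 lands with bottom-row=4; cleared 0 line(s) (total 0); column heights now [0 0 6 7 6 7 0], max=7
Drop 5: Z rot1 at col 2 lands with bottom-row=6; cleared 0 line(s) (total 0); column heights now [0 0 8 9 6 7 0], max=9
Drop 6: J rot0 at col 4 lands with bottom-row=7; cleared 0 line(s) (total 0); column heights now [0 0 8 9 9 8 8], max=9

Answer: 0 0 8 9 9 8 8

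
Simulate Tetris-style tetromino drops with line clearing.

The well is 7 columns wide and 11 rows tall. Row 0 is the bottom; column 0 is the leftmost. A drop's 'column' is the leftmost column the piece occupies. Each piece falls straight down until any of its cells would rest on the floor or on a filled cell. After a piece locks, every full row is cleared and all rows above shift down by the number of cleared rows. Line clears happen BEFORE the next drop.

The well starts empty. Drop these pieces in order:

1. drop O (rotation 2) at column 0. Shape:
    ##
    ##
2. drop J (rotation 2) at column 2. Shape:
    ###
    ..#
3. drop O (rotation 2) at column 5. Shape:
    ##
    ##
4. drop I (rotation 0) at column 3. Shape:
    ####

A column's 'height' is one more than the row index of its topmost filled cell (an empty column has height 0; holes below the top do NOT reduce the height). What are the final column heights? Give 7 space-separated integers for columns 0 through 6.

Answer: 1 1 0 2 2 2 2

Derivation:
Drop 1: O rot2 at col 0 lands with bottom-row=0; cleared 0 line(s) (total 0); column heights now [2 2 0 0 0 0 0], max=2
Drop 2: J rot2 at col 2 lands with bottom-row=0; cleared 0 line(s) (total 0); column heights now [2 2 2 2 2 0 0], max=2
Drop 3: O rot2 at col 5 lands with bottom-row=0; cleared 1 line(s) (total 1); column heights now [1 1 0 0 1 1 1], max=1
Drop 4: I rot0 at col 3 lands with bottom-row=1; cleared 0 line(s) (total 1); column heights now [1 1 0 2 2 2 2], max=2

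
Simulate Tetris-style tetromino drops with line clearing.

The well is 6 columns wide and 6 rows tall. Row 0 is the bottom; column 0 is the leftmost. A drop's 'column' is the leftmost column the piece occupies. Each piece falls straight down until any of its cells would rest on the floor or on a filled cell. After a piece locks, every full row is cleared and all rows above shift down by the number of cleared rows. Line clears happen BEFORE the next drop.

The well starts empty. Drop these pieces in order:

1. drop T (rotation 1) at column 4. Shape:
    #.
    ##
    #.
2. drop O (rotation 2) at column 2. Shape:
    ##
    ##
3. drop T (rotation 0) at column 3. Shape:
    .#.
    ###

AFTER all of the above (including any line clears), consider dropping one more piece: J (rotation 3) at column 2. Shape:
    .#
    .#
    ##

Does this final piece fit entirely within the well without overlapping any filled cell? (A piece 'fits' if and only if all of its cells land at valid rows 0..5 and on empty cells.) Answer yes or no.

Answer: no

Derivation:
Drop 1: T rot1 at col 4 lands with bottom-row=0; cleared 0 line(s) (total 0); column heights now [0 0 0 0 3 2], max=3
Drop 2: O rot2 at col 2 lands with bottom-row=0; cleared 0 line(s) (total 0); column heights now [0 0 2 2 3 2], max=3
Drop 3: T rot0 at col 3 lands with bottom-row=3; cleared 0 line(s) (total 0); column heights now [0 0 2 4 5 4], max=5
Test piece J rot3 at col 2 (width 2): heights before test = [0 0 2 4 5 4]; fits = False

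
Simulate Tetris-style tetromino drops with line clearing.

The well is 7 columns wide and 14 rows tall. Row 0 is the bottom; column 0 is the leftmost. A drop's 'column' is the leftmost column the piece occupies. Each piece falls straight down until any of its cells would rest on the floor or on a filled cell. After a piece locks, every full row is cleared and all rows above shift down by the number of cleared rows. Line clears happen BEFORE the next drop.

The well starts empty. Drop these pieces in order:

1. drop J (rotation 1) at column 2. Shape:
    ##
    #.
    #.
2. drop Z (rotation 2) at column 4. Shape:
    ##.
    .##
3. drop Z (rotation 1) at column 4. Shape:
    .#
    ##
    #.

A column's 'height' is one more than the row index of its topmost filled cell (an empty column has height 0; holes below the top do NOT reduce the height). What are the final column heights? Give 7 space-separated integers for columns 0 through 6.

Drop 1: J rot1 at col 2 lands with bottom-row=0; cleared 0 line(s) (total 0); column heights now [0 0 3 3 0 0 0], max=3
Drop 2: Z rot2 at col 4 lands with bottom-row=0; cleared 0 line(s) (total 0); column heights now [0 0 3 3 2 2 1], max=3
Drop 3: Z rot1 at col 4 lands with bottom-row=2; cleared 0 line(s) (total 0); column heights now [0 0 3 3 4 5 1], max=5

Answer: 0 0 3 3 4 5 1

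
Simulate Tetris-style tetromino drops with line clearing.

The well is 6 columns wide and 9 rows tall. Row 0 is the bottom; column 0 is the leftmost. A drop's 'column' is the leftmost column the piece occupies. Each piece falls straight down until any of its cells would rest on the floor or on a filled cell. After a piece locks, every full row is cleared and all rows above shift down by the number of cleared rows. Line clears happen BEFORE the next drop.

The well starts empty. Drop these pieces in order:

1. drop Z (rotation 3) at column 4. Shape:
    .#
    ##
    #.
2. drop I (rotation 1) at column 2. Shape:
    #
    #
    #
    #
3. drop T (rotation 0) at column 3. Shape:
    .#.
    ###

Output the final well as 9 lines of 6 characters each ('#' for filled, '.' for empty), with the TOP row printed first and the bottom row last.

Answer: ......
......
......
......
....#.
..####
..#..#
..#.##
..#.#.

Derivation:
Drop 1: Z rot3 at col 4 lands with bottom-row=0; cleared 0 line(s) (total 0); column heights now [0 0 0 0 2 3], max=3
Drop 2: I rot1 at col 2 lands with bottom-row=0; cleared 0 line(s) (total 0); column heights now [0 0 4 0 2 3], max=4
Drop 3: T rot0 at col 3 lands with bottom-row=3; cleared 0 line(s) (total 0); column heights now [0 0 4 4 5 4], max=5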